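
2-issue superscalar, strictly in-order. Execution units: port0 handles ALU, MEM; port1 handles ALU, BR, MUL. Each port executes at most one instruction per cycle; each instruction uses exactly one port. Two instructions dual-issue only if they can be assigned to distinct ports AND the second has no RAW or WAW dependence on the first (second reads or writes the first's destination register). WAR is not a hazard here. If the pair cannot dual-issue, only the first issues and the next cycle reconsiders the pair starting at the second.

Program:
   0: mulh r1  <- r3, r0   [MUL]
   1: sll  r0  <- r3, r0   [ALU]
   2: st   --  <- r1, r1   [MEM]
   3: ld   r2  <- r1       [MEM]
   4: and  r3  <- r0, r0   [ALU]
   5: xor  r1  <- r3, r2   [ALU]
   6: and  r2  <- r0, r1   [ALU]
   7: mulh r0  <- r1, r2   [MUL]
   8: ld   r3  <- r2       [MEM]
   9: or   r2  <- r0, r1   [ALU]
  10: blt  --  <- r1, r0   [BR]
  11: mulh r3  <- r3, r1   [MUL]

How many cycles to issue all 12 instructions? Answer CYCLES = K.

0. mulh sll @i0/i1  | dual
1. st @i2  | no-port MEM/MEM
2. ld and @i3/i4  | dual
3. xor @i5  | RAW r1
4. and @i6  | RAW r2
5. mulh ld @i7/i8  | dual
6. or blt @i9/i10  | dual
7. mulh @i11  | tail

CYCLES = 8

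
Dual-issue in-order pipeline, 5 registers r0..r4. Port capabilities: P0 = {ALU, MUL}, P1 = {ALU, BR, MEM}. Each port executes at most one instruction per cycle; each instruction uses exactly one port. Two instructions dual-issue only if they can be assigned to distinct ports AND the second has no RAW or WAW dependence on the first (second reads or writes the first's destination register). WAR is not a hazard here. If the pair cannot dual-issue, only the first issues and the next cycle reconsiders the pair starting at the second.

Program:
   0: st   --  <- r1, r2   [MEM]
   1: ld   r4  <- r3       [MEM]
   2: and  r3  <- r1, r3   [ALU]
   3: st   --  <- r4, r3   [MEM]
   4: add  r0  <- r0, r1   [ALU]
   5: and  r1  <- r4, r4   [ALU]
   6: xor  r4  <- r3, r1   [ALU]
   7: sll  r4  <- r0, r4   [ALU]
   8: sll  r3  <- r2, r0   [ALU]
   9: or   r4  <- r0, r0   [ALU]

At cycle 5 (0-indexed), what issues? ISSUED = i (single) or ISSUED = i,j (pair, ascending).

t=0 i0:st.MEM ; no-port MEM/MEM
t=1 i1&i2:ld.MEM;and.ALU ; dual
t=2 i3&i4:st.MEM;add.ALU ; dual
t=3 i5:and.ALU ; RAW r1
t=4 i6:xor.ALU ; RAW+WAW r4
t=5 i7&i8:sll.ALU;sll.ALU ; dual
t=6 i9:or.ALU ; tail

ISSUED = 7,8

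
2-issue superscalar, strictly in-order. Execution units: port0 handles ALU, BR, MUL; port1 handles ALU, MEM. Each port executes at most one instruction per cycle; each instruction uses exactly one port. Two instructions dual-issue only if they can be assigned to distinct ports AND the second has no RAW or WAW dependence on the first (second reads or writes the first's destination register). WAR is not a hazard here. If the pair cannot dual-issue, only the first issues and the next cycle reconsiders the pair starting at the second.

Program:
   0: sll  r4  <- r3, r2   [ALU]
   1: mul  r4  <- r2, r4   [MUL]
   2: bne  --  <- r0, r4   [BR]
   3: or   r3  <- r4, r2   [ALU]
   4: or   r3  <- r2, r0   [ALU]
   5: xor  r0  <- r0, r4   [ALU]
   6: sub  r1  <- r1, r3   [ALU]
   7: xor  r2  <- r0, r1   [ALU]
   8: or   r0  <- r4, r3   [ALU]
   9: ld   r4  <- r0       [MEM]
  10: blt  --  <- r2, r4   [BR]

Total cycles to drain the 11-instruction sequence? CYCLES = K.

t=0 i0:sll ; RAW+WAW r4
t=1 i1:mul ; no-port MUL/BR
t=2 i2/i3:bne/or ; dual
t=3 i4/i5:or/xor ; dual
t=4 i6:sub ; RAW r1
t=5 i7/i8:xor/or ; dual
t=6 i9:ld ; RAW r4
t=7 i10:blt ; tail

CYCLES = 8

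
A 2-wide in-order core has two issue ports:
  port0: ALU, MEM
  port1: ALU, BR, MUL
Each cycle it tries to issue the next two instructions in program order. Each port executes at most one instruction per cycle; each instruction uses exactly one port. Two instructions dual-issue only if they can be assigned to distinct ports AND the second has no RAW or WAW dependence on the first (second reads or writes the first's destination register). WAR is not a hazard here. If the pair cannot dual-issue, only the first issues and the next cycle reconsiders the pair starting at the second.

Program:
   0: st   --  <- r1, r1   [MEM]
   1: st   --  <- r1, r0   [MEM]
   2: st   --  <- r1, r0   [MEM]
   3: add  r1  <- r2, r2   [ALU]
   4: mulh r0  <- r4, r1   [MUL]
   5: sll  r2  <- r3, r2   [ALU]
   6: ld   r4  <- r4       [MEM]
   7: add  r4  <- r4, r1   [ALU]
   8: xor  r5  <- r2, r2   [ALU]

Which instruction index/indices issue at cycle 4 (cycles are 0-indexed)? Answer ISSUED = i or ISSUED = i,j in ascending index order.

[0] i0  st  -- no-port MEM/MEM
[1] i1  st  -- no-port MEM/MEM
[2] i2/i3  st/add  -- 2-wide
[3] i4/i5  mulh/sll  -- 2-wide
[4] i6  ld  -- RAW+WAW r4
[5] i7/i8  add/xor  -- 2-wide

ISSUED = 6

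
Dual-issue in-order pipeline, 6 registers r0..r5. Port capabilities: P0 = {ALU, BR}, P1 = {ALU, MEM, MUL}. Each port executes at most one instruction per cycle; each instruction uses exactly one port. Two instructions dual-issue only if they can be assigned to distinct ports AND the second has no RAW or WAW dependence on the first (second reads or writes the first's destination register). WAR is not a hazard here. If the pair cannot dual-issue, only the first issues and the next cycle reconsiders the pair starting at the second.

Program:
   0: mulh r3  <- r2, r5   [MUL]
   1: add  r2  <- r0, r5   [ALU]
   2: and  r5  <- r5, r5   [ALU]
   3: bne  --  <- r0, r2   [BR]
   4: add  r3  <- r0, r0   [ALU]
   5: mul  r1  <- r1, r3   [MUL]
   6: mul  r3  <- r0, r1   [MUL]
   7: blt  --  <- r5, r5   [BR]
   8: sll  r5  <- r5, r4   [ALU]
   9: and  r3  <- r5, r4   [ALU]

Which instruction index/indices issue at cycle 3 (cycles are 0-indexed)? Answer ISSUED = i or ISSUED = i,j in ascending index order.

ISSUED = 5

0. mulh.MUL/add.ALU @i0/i1  | 2-wide
1. and.ALU/bne.BR @i2/i3  | 2-wide
2. add.ALU @i4  | RAW r3
3. mul.MUL @i5  | no-port MUL/MUL
4. mul.MUL/blt.BR @i6/i7  | 2-wide
5. sll.ALU @i8  | RAW r5
6. and.ALU @i9  | tail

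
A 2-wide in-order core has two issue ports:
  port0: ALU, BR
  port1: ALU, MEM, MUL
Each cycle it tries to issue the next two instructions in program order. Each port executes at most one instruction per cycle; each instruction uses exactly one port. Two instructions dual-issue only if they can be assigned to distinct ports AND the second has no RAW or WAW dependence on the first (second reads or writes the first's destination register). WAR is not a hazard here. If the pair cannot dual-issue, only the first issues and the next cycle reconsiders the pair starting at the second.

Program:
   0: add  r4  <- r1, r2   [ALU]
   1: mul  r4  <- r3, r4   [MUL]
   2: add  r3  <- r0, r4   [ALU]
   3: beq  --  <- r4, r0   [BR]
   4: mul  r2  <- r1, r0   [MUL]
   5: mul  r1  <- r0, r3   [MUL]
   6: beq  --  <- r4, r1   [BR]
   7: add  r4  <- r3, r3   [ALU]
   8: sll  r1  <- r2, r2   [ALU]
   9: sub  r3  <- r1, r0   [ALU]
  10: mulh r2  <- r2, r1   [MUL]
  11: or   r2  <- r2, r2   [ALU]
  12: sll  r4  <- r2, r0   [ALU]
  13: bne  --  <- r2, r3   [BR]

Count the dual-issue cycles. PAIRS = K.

PAIRS = 4

0. add.ALU @i0  | RAW+WAW r4
1. mul.MUL @i1  | RAW r4
2. add.ALU;beq.BR @i2,i3  | dual
3. mul.MUL @i4  | no-port MUL/MUL
4. mul.MUL @i5  | RAW r1
5. beq.BR;add.ALU @i6,i7  | dual
6. sll.ALU @i8  | RAW r1
7. sub.ALU;mulh.MUL @i9,i10  | dual
8. or.ALU @i11  | RAW r2
9. sll.ALU;bne.BR @i12,i13  | dual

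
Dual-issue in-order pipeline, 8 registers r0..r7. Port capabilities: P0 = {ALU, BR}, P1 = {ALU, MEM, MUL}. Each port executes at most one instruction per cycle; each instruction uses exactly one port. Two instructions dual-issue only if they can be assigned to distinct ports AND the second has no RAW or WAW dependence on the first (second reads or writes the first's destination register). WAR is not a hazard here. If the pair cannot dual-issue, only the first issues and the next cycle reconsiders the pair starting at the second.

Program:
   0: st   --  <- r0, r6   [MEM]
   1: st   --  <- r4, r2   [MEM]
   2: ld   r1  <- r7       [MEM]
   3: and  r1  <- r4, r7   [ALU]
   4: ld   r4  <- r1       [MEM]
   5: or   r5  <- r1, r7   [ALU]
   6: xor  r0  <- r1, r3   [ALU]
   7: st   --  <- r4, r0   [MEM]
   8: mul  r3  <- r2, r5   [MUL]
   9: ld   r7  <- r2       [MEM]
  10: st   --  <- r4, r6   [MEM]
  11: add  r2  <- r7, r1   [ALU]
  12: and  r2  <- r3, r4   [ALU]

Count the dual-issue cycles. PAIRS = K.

PAIRS = 2

0. st.MEM @i0  | no-port MEM/MEM
1. st.MEM @i1  | no-port MEM/MEM
2. ld.MEM @i2  | WAW r1
3. and.ALU @i3  | RAW r1
4. ld.MEM+or.ALU @i4&i5  | 2-wide
5. xor.ALU @i6  | RAW r0
6. st.MEM @i7  | no-port MEM/MUL
7. mul.MUL @i8  | no-port MUL/MEM
8. ld.MEM @i9  | no-port MEM/MEM
9. st.MEM+add.ALU @i10&i11  | 2-wide
10. and.ALU @i12  | tail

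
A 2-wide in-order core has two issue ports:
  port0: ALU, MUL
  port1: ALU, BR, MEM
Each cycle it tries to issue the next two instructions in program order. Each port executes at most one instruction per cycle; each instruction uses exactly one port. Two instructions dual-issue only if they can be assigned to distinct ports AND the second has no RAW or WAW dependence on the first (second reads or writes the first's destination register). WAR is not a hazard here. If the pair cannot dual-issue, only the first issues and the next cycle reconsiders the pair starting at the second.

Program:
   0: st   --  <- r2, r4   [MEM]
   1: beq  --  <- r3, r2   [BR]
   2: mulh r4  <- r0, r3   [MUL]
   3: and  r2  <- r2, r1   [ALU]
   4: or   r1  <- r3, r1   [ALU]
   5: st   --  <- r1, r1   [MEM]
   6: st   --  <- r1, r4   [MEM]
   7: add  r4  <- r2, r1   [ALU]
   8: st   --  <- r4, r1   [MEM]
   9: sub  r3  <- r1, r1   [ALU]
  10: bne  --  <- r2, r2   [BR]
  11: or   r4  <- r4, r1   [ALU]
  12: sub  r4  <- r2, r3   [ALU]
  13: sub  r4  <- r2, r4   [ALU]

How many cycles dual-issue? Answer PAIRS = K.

0. st.MEM @i0  | no-port MEM/BR
1. beq.BR mulh.MUL @i1+i2  | dual
2. and.ALU or.ALU @i3+i4  | dual
3. st.MEM @i5  | no-port MEM/MEM
4. st.MEM add.ALU @i6+i7  | dual
5. st.MEM sub.ALU @i8+i9  | dual
6. bne.BR or.ALU @i10+i11  | dual
7. sub.ALU @i12  | RAW+WAW r4
8. sub.ALU @i13  | tail

PAIRS = 5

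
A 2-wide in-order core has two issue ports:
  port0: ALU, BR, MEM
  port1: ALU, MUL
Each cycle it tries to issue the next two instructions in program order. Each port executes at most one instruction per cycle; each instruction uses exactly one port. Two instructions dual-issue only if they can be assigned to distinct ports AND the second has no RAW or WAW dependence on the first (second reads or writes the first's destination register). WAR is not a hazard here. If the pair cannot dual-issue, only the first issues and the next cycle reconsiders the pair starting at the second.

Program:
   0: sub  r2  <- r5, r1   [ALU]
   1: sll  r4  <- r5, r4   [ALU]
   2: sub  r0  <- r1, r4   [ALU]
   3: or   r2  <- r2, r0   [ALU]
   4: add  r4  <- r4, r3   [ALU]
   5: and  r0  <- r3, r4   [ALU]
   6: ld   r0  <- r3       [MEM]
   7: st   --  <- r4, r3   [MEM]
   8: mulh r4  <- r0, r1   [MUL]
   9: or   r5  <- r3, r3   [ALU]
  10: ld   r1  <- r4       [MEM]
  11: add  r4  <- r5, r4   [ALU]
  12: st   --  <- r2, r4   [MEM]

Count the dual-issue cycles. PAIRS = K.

#0 head=0: sub.ALU+sll.ALU i0+i1 pair
#1 head=2: sub.ALU i2 RAW r0
#2 head=3: or.ALU+add.ALU i3+i4 pair
#3 head=5: and.ALU i5 WAW r0
#4 head=6: ld.MEM i6 no-port MEM/MEM
#5 head=7: st.MEM+mulh.MUL i7+i8 pair
#6 head=9: or.ALU+ld.MEM i9+i10 pair
#7 head=11: add.ALU i11 RAW r4
#8 head=12: st.MEM i12 tail

PAIRS = 4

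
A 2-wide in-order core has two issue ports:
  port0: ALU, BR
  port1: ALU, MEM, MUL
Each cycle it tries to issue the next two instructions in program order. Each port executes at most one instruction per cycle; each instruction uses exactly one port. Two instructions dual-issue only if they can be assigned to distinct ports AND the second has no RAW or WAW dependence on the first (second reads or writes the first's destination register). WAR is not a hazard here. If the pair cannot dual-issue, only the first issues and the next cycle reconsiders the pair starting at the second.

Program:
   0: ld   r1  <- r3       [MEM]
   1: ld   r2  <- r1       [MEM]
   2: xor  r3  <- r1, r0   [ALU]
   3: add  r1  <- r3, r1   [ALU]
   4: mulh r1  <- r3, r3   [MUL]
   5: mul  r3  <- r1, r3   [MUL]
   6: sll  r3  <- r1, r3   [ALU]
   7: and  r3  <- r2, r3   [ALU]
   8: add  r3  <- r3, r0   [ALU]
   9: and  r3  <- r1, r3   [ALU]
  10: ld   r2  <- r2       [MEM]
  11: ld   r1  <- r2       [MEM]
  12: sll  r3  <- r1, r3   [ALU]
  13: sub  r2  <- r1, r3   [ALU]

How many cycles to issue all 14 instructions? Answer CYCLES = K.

  cy0 -> i0 (ld) no-port MEM/MEM
  cy1 -> i1+i2 (ld/xor) pair
  cy2 -> i3 (add) WAW r1
  cy3 -> i4 (mulh) no-port MUL/MUL
  cy4 -> i5 (mul) RAW+WAW r3
  cy5 -> i6 (sll) RAW+WAW r3
  cy6 -> i7 (and) RAW+WAW r3
  cy7 -> i8 (add) RAW+WAW r3
  cy8 -> i9+i10 (and/ld) pair
  cy9 -> i11 (ld) RAW r1
  cy10 -> i12 (sll) RAW r3
  cy11 -> i13 (sub) tail

CYCLES = 12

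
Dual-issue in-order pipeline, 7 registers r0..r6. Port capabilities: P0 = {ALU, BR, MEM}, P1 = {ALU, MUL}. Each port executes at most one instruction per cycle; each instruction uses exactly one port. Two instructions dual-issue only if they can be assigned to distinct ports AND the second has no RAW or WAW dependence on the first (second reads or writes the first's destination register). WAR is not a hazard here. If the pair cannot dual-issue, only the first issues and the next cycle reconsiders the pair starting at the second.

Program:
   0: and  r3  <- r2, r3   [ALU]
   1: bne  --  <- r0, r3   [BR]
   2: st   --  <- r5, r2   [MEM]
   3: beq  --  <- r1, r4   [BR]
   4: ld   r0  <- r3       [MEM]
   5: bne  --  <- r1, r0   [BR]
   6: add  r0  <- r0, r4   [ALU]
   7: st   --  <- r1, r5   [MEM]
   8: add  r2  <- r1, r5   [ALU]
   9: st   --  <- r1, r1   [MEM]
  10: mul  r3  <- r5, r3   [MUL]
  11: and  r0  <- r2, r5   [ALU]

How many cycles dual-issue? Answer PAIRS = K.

  cy0 -> i0 (and) RAW r3
  cy1 -> i1 (bne) no-port BR/MEM
  cy2 -> i2 (st) no-port MEM/BR
  cy3 -> i3 (beq) no-port BR/MEM
  cy4 -> i4 (ld) no-port MEM/BR
  cy5 -> i5+i6 (bne;add) 2-wide
  cy6 -> i7+i8 (st;add) 2-wide
  cy7 -> i9+i10 (st;mul) 2-wide
  cy8 -> i11 (and) tail

PAIRS = 3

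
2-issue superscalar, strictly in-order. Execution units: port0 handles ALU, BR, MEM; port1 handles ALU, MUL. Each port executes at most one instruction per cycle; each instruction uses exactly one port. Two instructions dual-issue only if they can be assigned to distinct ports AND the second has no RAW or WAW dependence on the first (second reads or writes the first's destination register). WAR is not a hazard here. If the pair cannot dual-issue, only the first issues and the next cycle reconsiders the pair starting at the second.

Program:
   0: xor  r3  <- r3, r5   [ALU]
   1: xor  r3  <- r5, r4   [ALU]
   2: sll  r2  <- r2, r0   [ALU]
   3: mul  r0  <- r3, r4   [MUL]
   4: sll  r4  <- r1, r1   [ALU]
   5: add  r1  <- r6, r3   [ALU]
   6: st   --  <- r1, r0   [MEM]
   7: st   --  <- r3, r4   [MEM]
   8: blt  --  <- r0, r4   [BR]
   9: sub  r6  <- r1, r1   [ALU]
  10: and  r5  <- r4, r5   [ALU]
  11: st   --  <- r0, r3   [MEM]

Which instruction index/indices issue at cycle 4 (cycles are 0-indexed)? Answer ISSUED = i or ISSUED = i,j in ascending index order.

ISSUED = 6

#0 head=0: xor i0 WAW r3
#1 head=1: xor;sll i1+i2 pair
#2 head=3: mul;sll i3+i4 pair
#3 head=5: add i5 RAW r1
#4 head=6: st i6 no-port MEM/MEM
#5 head=7: st i7 no-port MEM/BR
#6 head=8: blt;sub i8+i9 pair
#7 head=10: and;st i10+i11 pair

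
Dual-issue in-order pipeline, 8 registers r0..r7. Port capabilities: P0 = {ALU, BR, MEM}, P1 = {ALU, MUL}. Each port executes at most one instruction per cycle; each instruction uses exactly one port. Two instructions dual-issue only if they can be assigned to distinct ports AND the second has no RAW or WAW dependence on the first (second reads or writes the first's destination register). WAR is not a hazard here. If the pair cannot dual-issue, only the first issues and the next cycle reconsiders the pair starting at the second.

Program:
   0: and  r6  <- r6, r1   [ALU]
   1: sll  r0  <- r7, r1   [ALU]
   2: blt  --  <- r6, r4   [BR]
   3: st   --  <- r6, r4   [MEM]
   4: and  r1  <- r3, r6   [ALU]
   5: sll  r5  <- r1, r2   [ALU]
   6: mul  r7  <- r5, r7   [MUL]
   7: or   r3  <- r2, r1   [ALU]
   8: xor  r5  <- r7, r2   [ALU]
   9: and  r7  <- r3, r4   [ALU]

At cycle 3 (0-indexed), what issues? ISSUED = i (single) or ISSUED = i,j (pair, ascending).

c0: i0+i1 and.ALU/sll.ALU  pair
c1: i2 blt.BR  no-port BR/MEM
c2: i3+i4 st.MEM/and.ALU  pair
c3: i5 sll.ALU  RAW r5
c4: i6+i7 mul.MUL/or.ALU  pair
c5: i8+i9 xor.ALU/and.ALU  pair

ISSUED = 5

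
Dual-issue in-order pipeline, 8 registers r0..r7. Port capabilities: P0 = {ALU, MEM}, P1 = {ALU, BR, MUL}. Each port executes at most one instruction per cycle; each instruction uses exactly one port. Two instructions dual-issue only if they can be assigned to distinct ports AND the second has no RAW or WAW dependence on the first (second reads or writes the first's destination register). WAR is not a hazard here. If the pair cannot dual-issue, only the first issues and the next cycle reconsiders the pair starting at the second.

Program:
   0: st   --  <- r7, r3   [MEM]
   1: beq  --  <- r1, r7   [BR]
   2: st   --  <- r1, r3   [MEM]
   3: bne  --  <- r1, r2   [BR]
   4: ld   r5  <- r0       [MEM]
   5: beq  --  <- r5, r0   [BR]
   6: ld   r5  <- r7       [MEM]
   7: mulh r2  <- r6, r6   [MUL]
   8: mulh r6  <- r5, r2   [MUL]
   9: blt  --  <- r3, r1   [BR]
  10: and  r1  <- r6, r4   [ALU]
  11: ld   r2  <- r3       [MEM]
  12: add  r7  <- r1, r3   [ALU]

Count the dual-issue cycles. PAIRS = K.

t=0 i0&i1:st+beq ; 2-wide
t=1 i2&i3:st+bne ; 2-wide
t=2 i4:ld ; RAW r5
t=3 i5&i6:beq+ld ; 2-wide
t=4 i7:mulh ; no-port MUL/MUL
t=5 i8:mulh ; no-port MUL/BR
t=6 i9&i10:blt+and ; 2-wide
t=7 i11&i12:ld+add ; 2-wide

PAIRS = 5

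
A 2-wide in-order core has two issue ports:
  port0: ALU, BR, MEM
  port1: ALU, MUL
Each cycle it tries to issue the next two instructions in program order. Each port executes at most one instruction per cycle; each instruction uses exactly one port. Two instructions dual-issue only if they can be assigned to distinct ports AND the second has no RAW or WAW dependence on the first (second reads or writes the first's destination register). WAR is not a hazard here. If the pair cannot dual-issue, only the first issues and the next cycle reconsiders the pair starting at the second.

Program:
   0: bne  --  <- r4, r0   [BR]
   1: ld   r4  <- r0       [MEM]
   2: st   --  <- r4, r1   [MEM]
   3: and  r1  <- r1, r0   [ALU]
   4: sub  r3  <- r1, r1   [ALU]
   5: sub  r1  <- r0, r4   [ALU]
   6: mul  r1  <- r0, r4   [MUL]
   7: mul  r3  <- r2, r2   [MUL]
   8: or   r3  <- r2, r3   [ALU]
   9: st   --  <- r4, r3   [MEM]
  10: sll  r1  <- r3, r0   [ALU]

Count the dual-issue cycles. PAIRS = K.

0. bne @i0  | no-port BR/MEM
1. ld @i1  | no-port MEM/MEM
2. st and @i2/i3  | dual
3. sub sub @i4/i5  | dual
4. mul @i6  | no-port MUL/MUL
5. mul @i7  | RAW+WAW r3
6. or @i8  | RAW r3
7. st sll @i9/i10  | dual

PAIRS = 3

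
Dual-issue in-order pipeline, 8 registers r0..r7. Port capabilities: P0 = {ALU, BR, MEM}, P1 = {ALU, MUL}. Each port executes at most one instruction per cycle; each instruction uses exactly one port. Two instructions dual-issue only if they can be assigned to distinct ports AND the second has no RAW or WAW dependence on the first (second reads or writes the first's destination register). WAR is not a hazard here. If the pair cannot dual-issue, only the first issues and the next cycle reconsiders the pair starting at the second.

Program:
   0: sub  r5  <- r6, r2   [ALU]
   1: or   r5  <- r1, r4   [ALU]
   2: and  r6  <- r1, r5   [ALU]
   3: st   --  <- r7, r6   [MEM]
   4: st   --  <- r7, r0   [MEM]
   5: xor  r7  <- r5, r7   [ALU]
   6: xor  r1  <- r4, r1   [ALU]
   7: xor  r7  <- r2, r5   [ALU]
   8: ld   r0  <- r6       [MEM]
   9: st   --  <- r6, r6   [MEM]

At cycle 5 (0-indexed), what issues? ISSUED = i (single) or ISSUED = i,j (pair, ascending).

t=0 i0:sub.ALU ; WAW r5
t=1 i1:or.ALU ; RAW r5
t=2 i2:and.ALU ; RAW r6
t=3 i3:st.MEM ; no-port MEM/MEM
t=4 i4+i5:st.MEM+xor.ALU ; dual
t=5 i6+i7:xor.ALU+xor.ALU ; dual
t=6 i8:ld.MEM ; no-port MEM/MEM
t=7 i9:st.MEM ; tail

ISSUED = 6,7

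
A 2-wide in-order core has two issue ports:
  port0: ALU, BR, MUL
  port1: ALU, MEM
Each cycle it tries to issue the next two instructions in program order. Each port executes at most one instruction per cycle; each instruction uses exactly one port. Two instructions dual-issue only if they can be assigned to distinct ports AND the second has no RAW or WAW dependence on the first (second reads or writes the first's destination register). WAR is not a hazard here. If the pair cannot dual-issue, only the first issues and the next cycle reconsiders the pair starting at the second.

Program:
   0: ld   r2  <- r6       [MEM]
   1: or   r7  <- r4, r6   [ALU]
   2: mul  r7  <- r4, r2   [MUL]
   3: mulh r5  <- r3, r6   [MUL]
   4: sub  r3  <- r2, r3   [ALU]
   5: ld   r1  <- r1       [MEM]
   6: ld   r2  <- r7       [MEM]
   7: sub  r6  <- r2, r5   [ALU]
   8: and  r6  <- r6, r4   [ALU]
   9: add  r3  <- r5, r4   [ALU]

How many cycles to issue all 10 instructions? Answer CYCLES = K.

CYCLES = 7

[0] i0+i1  ld.MEM/or.ALU  -- dual
[1] i2  mul.MUL  -- no-port MUL/MUL
[2] i3+i4  mulh.MUL/sub.ALU  -- dual
[3] i5  ld.MEM  -- no-port MEM/MEM
[4] i6  ld.MEM  -- RAW r2
[5] i7  sub.ALU  -- RAW+WAW r6
[6] i8+i9  and.ALU/add.ALU  -- dual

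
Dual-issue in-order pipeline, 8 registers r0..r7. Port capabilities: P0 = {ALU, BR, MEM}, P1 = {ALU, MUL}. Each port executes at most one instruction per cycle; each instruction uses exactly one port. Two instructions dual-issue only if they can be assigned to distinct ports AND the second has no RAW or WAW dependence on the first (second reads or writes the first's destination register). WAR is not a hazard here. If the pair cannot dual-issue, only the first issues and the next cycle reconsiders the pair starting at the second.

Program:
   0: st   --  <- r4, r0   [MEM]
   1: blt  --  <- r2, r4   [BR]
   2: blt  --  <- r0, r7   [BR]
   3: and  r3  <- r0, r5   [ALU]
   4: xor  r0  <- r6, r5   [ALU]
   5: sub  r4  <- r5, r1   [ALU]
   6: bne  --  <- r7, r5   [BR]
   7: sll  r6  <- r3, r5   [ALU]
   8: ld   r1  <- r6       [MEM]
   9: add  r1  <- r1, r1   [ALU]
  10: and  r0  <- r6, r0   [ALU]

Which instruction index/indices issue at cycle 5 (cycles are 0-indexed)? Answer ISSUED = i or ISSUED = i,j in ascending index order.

ISSUED = 8

#0 head=0: st i0 no-port MEM/BR
#1 head=1: blt i1 no-port BR/BR
#2 head=2: blt/and i2/i3 pair
#3 head=4: xor/sub i4/i5 pair
#4 head=6: bne/sll i6/i7 pair
#5 head=8: ld i8 RAW+WAW r1
#6 head=9: add/and i9/i10 pair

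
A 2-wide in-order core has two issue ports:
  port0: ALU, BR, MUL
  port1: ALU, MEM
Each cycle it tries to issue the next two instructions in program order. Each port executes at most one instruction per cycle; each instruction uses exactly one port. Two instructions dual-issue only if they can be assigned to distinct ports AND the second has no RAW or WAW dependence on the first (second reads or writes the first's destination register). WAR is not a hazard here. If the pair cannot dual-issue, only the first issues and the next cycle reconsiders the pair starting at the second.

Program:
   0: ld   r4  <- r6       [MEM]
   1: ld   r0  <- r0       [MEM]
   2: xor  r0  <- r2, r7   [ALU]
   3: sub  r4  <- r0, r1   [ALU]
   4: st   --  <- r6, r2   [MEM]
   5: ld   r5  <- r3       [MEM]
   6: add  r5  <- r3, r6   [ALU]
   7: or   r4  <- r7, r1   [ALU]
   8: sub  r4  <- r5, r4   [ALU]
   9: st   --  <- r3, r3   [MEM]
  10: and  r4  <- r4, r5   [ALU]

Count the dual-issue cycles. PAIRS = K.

c0: i0 ld.MEM  no-port MEM/MEM
c1: i1 ld.MEM  WAW r0
c2: i2 xor.ALU  RAW r0
c3: i3/i4 sub.ALU st.MEM  pair
c4: i5 ld.MEM  WAW r5
c5: i6/i7 add.ALU or.ALU  pair
c6: i8/i9 sub.ALU st.MEM  pair
c7: i10 and.ALU  tail

PAIRS = 3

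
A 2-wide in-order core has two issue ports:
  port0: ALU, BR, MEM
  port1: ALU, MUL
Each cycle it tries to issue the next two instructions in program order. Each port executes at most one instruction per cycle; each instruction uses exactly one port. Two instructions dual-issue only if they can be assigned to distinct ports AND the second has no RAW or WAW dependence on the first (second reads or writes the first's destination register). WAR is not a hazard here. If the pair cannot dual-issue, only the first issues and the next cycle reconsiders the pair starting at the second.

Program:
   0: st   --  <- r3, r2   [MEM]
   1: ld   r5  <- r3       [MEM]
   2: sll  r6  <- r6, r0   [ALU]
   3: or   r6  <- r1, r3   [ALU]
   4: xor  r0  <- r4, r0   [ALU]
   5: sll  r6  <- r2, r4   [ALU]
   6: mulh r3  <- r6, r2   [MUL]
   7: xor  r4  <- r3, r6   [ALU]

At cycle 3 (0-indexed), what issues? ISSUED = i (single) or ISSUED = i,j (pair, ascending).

ISSUED = 5

c0: i0 st  no-port MEM/MEM
c1: i1,i2 ld+sll  dual
c2: i3,i4 or+xor  dual
c3: i5 sll  RAW r6
c4: i6 mulh  RAW r3
c5: i7 xor  tail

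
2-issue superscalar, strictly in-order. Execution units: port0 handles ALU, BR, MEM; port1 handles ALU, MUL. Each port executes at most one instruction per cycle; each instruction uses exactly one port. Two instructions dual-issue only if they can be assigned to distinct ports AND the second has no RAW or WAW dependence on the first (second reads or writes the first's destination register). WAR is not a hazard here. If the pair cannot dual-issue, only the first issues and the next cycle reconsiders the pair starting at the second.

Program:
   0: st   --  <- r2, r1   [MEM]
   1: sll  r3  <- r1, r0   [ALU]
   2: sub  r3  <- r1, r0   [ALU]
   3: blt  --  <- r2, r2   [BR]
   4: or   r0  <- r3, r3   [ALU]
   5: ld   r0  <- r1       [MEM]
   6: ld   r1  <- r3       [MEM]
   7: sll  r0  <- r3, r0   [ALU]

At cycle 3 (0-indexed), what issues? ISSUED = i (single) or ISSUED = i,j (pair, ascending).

ISSUED = 5

[0] i0/i1  st.MEM+sll.ALU  -- 2-wide
[1] i2/i3  sub.ALU+blt.BR  -- 2-wide
[2] i4  or.ALU  -- WAW r0
[3] i5  ld.MEM  -- no-port MEM/MEM
[4] i6/i7  ld.MEM+sll.ALU  -- 2-wide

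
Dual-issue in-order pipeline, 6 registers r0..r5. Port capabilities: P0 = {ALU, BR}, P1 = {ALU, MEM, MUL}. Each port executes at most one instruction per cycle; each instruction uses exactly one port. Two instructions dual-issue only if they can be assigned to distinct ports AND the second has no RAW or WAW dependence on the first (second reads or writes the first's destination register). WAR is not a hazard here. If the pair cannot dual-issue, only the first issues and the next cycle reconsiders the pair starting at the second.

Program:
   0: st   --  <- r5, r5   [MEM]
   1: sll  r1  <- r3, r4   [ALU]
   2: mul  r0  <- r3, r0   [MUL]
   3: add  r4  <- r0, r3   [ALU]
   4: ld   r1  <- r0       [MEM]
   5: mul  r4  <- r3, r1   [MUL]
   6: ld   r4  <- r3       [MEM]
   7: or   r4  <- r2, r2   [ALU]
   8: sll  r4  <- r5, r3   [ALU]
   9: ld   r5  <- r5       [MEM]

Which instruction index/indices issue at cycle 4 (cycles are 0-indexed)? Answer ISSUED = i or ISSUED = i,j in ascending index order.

[0] i0+i1  st;sll  -- dual
[1] i2  mul  -- RAW r0
[2] i3+i4  add;ld  -- dual
[3] i5  mul  -- no-port MUL/MEM
[4] i6  ld  -- WAW r4
[5] i7  or  -- WAW r4
[6] i8+i9  sll;ld  -- dual

ISSUED = 6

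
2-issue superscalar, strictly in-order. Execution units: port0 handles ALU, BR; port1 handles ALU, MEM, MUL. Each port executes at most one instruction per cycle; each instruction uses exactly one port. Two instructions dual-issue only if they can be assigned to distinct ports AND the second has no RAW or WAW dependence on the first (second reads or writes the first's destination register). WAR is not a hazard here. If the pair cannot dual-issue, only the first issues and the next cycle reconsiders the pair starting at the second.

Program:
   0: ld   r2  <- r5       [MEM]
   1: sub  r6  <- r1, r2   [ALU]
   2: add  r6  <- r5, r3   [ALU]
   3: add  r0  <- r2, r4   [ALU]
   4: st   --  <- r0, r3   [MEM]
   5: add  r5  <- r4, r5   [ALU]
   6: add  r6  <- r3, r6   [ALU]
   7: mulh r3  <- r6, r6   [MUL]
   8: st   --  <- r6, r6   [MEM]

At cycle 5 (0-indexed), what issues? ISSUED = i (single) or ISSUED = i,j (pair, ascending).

#0 head=0: ld i0 RAW r2
#1 head=1: sub i1 WAW r6
#2 head=2: add/add i2,i3 pair
#3 head=4: st/add i4,i5 pair
#4 head=6: add i6 RAW r6
#5 head=7: mulh i7 no-port MUL/MEM
#6 head=8: st i8 tail

ISSUED = 7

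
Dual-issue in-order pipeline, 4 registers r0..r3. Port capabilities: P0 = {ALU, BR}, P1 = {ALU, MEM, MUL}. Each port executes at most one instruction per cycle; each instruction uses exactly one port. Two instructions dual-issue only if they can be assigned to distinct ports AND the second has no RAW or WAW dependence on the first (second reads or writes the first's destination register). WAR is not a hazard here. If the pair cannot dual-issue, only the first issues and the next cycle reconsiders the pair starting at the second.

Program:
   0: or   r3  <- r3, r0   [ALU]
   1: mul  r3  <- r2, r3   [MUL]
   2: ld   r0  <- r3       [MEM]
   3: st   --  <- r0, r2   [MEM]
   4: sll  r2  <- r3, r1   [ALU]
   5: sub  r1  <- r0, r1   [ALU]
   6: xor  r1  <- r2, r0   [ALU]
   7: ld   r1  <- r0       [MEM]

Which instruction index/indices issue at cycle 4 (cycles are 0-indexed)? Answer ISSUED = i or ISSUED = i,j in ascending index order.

c0: i0 or  RAW+WAW r3
c1: i1 mul  no-port MUL/MEM
c2: i2 ld  no-port MEM/MEM
c3: i3+i4 st/sll  dual
c4: i5 sub  WAW r1
c5: i6 xor  WAW r1
c6: i7 ld  tail

ISSUED = 5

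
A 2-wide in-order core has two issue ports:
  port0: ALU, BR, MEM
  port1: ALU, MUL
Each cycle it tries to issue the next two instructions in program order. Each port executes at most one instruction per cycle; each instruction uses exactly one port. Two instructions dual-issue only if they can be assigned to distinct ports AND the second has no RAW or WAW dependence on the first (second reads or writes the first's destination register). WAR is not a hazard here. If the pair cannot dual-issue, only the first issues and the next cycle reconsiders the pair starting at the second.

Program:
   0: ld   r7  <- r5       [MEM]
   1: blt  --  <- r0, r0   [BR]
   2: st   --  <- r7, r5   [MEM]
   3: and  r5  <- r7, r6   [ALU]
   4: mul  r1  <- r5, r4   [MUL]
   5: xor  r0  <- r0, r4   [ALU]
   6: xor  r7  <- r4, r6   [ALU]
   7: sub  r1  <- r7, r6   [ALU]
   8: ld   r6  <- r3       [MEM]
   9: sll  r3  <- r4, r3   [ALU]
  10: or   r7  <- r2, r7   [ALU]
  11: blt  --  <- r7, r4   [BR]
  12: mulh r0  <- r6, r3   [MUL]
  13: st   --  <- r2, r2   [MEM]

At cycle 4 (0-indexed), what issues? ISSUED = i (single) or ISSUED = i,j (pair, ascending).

  cy0 -> i0 (ld.MEM) no-port MEM/BR
  cy1 -> i1 (blt.BR) no-port BR/MEM
  cy2 -> i2/i3 (st.MEM/and.ALU) dual
  cy3 -> i4/i5 (mul.MUL/xor.ALU) dual
  cy4 -> i6 (xor.ALU) RAW r7
  cy5 -> i7/i8 (sub.ALU/ld.MEM) dual
  cy6 -> i9/i10 (sll.ALU/or.ALU) dual
  cy7 -> i11/i12 (blt.BR/mulh.MUL) dual
  cy8 -> i13 (st.MEM) tail

ISSUED = 6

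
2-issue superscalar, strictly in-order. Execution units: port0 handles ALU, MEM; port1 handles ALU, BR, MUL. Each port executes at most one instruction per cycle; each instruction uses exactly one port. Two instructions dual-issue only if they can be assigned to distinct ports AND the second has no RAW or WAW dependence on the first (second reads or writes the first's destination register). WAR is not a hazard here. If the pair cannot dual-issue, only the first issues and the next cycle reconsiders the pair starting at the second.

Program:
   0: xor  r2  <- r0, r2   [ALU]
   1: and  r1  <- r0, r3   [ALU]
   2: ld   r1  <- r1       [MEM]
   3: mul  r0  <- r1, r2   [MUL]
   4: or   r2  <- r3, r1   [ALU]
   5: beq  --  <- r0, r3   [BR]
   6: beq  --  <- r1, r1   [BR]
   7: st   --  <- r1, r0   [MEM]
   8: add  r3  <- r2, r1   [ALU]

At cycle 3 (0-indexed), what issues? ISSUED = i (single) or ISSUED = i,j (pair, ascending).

ISSUED = 5

0. xor.ALU/and.ALU @i0&i1  | pair
1. ld.MEM @i2  | RAW r1
2. mul.MUL/or.ALU @i3&i4  | pair
3. beq.BR @i5  | no-port BR/BR
4. beq.BR/st.MEM @i6&i7  | pair
5. add.ALU @i8  | tail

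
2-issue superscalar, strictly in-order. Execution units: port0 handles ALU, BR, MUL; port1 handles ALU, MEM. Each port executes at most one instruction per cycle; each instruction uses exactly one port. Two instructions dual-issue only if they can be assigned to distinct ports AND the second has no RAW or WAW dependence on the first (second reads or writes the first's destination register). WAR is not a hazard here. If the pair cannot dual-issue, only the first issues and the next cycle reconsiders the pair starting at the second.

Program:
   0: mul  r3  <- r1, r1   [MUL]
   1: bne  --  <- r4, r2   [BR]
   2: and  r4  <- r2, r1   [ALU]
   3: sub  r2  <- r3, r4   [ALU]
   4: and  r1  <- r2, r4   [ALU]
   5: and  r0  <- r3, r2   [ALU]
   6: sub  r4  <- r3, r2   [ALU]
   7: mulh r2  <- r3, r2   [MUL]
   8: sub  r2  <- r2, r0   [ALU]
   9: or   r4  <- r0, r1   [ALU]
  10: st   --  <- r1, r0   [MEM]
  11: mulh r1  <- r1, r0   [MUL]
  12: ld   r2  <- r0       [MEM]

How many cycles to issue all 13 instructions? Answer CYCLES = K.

CYCLES = 8

t=0 i0:mul ; no-port MUL/BR
t=1 i1+i2:bne/and ; dual
t=2 i3:sub ; RAW r2
t=3 i4+i5:and/and ; dual
t=4 i6+i7:sub/mulh ; dual
t=5 i8+i9:sub/or ; dual
t=6 i10+i11:st/mulh ; dual
t=7 i12:ld ; tail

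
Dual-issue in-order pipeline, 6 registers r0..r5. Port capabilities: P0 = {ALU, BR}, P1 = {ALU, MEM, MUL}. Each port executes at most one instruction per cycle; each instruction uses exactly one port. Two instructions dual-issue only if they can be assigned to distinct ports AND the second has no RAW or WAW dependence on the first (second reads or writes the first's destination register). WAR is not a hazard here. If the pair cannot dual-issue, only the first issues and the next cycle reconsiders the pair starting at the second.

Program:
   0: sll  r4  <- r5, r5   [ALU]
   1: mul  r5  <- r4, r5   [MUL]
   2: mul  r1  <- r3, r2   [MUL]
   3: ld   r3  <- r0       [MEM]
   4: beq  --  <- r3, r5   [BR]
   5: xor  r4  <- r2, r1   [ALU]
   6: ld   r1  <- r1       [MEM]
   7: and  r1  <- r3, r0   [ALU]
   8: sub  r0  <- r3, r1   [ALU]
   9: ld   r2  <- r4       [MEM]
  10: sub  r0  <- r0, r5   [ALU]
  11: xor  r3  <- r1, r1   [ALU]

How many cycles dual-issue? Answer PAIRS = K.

0. sll @i0  | RAW r4
1. mul @i1  | no-port MUL/MUL
2. mul @i2  | no-port MUL/MEM
3. ld @i3  | RAW r3
4. beq/xor @i4&i5  | dual
5. ld @i6  | WAW r1
6. and @i7  | RAW r1
7. sub/ld @i8&i9  | dual
8. sub/xor @i10&i11  | dual

PAIRS = 3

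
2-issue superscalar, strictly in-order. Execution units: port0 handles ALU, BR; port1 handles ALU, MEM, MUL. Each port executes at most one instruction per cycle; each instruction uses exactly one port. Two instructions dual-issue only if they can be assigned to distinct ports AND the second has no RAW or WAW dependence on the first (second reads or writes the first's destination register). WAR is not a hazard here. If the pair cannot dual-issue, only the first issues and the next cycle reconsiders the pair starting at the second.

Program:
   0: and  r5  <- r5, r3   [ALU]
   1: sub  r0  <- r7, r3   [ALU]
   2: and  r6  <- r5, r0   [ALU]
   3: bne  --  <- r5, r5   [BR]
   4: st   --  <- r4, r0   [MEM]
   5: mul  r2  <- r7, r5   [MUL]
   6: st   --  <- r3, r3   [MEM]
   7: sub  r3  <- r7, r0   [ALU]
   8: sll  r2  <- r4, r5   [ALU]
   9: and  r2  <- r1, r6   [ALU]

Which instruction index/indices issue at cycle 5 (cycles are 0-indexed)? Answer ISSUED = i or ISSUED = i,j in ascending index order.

ISSUED = 8

c0: i0+i1 and/sub  dual
c1: i2+i3 and/bne  dual
c2: i4 st  no-port MEM/MUL
c3: i5 mul  no-port MUL/MEM
c4: i6+i7 st/sub  dual
c5: i8 sll  WAW r2
c6: i9 and  tail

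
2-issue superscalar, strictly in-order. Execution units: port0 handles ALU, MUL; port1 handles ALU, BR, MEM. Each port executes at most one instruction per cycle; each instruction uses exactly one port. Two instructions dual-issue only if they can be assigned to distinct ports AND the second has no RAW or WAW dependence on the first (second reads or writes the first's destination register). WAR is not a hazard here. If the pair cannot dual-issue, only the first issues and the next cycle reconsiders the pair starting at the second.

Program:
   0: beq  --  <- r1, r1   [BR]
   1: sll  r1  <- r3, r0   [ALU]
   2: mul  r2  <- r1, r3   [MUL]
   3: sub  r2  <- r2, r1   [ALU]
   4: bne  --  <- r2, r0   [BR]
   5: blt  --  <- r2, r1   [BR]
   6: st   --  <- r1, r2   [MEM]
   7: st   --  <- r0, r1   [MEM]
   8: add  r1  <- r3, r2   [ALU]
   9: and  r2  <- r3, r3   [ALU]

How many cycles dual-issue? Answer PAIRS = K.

0. beq.BR+sll.ALU @i0,i1  | pair
1. mul.MUL @i2  | RAW+WAW r2
2. sub.ALU @i3  | RAW r2
3. bne.BR @i4  | no-port BR/BR
4. blt.BR @i5  | no-port BR/MEM
5. st.MEM @i6  | no-port MEM/MEM
6. st.MEM+add.ALU @i7,i8  | pair
7. and.ALU @i9  | tail

PAIRS = 2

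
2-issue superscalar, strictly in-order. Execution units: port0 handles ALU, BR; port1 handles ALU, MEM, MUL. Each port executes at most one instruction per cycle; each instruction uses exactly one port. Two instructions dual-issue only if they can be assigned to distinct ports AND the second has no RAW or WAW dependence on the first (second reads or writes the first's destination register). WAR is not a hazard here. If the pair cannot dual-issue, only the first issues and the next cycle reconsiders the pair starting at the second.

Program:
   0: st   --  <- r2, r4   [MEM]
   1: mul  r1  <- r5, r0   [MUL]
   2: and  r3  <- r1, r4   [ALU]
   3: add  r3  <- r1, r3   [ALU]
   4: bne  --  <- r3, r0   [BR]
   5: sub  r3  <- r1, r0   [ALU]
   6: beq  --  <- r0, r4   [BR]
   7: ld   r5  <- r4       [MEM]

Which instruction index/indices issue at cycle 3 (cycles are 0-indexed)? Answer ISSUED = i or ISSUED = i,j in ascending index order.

ISSUED = 3

#0 head=0: st i0 no-port MEM/MUL
#1 head=1: mul i1 RAW r1
#2 head=2: and i2 RAW+WAW r3
#3 head=3: add i3 RAW r3
#4 head=4: bne sub i4,i5 2-wide
#5 head=6: beq ld i6,i7 2-wide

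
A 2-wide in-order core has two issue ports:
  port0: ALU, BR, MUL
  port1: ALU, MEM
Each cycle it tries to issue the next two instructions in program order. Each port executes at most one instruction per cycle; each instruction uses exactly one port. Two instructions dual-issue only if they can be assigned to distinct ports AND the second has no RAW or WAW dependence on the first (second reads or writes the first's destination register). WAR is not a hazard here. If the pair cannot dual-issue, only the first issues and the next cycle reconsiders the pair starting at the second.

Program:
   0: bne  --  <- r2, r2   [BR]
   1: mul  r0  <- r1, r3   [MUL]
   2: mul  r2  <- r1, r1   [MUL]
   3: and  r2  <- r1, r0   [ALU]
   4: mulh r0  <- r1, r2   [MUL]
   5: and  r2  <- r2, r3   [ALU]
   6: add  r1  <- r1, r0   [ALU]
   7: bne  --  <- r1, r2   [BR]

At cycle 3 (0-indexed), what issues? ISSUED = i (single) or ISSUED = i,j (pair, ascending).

  cy0 -> i0 (bne) no-port BR/MUL
  cy1 -> i1 (mul) no-port MUL/MUL
  cy2 -> i2 (mul) WAW r2
  cy3 -> i3 (and) RAW r2
  cy4 -> i4,i5 (mulh;and) 2-wide
  cy5 -> i6 (add) RAW r1
  cy6 -> i7 (bne) tail

ISSUED = 3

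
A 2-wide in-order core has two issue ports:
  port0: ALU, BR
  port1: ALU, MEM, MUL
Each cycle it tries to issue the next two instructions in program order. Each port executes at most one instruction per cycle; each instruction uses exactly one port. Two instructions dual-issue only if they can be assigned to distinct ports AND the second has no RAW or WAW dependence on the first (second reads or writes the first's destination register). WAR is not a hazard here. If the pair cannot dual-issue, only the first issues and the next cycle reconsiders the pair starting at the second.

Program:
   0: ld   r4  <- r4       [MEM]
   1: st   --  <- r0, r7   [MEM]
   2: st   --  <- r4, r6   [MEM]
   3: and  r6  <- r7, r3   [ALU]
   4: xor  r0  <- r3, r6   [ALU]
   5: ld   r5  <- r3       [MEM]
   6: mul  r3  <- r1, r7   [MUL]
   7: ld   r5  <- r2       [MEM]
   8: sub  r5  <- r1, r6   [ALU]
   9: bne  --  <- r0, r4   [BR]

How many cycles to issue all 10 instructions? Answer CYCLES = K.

CYCLES = 7

t=0 i0:ld ; no-port MEM/MEM
t=1 i1:st ; no-port MEM/MEM
t=2 i2+i3:st/and ; pair
t=3 i4+i5:xor/ld ; pair
t=4 i6:mul ; no-port MUL/MEM
t=5 i7:ld ; WAW r5
t=6 i8+i9:sub/bne ; pair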